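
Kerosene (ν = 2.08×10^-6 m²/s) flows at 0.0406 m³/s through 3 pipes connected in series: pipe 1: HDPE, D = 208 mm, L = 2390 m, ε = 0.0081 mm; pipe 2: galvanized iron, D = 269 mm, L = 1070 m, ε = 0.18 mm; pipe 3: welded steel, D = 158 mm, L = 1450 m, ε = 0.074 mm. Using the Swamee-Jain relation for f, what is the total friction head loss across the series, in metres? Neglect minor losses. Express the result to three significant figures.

H ≈ 55.4 m

Pipe 1: V = 1.195 m/s, Re = 1.19×10^5, ε/D = 3.89×10^-5, f = 0.01748, h_1 = f(L/D)V²/2g = 14.61 m
Pipe 2: V = 0.7144 m/s, Re = 9.24×10^4, ε/D = 6.69×10^-4, f = 0.02131, h_2 = f(L/D)V²/2g = 2.205 m
Pipe 3: V = 2.071 m/s, Re = 1.57×10^5, ε/D = 4.68×10^-4, f = 0.01922, h_3 = f(L/D)V²/2g = 38.55 m
Series → Q common, losses add: H = Σh = 55.36 m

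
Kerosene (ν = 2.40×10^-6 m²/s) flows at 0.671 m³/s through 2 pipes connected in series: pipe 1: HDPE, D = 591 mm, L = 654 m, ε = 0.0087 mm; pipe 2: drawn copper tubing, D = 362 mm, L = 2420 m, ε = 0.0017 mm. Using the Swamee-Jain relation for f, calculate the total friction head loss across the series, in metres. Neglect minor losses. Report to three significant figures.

H ≈ 175 m

Pipe 1: V = 2.446 m/s, Re = 6.02×10^5, ε/D = 1.47×10^-5, f = 0.01293, h_1 = f(L/D)V²/2g = 4.363 m
Pipe 2: V = 6.520 m/s, Re = 9.83×10^5, ε/D = 4.70×10^-6, f = 0.01176, h_2 = f(L/D)V²/2g = 170.3 m
Series → Q common, losses add: H = Σh = 174.6 m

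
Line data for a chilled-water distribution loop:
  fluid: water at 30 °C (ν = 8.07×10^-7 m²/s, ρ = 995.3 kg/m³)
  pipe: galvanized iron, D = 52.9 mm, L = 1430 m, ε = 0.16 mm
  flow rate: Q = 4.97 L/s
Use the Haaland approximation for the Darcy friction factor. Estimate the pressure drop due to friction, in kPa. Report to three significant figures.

Δp ≈ 1860 kPa

V = 4Q/(πD²) = 4·0.00497/(π·0.0529²) = 2.261 m/s
Re = VD/ν = 2.261·0.0529/8.07×10^-7 = 1.48×10^5 → turbulent
ε/D = 0.16/52.9 = 0.00302
Haaland: f = 0.02708
h_f = f(L/D)V²/(2g) = 0.02708·(1430/0.0529)·2.261²/(2·9.81) = 190.8 m
Δp = ρg·h_f = 995.3·9.81·190.8 = 1863 kPa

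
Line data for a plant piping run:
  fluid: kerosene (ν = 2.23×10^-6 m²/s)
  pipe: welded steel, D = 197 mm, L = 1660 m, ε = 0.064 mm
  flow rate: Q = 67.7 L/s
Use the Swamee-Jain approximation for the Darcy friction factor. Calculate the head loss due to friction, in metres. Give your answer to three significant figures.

h_f ≈ 38.1 m

V = 4Q/(πD²) = 4·0.0677/(π·0.197²) = 2.221 m/s
Re = VD/ν = 2.221·0.197/2.23×10^-6 = 1.96×10^5 → turbulent
ε/D = 0.064/197 = 3.25×10^-4
Swamee-Jain: f = 0.01798
h_f = f(L/D)V²/(2g) = 0.01798·(1660/0.197)·2.221²/(2·9.81) = 38.10 m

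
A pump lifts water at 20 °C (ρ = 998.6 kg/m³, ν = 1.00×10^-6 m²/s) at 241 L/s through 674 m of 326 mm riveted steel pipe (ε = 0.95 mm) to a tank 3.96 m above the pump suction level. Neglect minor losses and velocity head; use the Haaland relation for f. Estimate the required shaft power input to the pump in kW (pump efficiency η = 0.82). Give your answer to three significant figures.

V = 4Q/(πD²) = 2.887 m/s; Re = 9.41×10^5; ε/D = 0.00291; f = 0.02614
h_f = f(L/D)V²/2g = 22.96 m
Total head H = z + h_f = 3.96 + 22.96 = 26.92 m
P_hyd = ρgQH = 998.6·9.81·0.241·26.92 = 63.56 kW
P_shaft = P_hyd/η = 63.56/0.82 = 77.51 kW

P_shaft ≈ 77.5 kW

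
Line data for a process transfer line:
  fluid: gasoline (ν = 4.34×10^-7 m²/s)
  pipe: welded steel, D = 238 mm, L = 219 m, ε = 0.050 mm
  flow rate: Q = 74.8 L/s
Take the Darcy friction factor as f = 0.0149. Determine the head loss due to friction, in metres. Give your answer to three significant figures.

V = 4Q/(πD²) = 4·0.0748/(π·0.238²) = 1.681 m/s
h_f = f(L/D)V²/(2g) = 0.01490·(219/0.238)·1.681²/(2·9.81) = 1.975 m

h_f ≈ 1.98 m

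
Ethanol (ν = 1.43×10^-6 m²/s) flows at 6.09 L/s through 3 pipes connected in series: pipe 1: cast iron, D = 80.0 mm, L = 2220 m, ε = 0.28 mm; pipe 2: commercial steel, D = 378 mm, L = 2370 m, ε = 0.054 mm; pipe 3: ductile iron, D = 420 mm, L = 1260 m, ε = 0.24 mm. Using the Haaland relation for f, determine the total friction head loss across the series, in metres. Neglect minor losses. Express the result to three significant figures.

H ≈ 60.1 m

Pipe 1: V = 1.212 m/s, Re = 6.78×10^4, ε/D = 0.00350, f = 0.02893, h_1 = f(L/D)V²/2g = 60.06 m
Pipe 2: V = 0.05427 m/s, Re = 1.43×10^4, ε/D = 1.43×10^-4, f = 0.02823, h_2 = f(L/D)V²/2g = 0.02657 m
Pipe 3: V = 0.04396 m/s, Re = 1.29×10^4, ε/D = 5.71×10^-4, f = 0.02964, h_3 = f(L/D)V²/2g = 0.008758 m
Series → Q common, losses add: H = Σh = 60.10 m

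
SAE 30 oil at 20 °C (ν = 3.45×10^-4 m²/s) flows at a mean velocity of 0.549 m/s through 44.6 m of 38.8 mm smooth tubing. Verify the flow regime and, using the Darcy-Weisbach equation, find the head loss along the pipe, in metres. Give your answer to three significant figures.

Re = VD/ν = 0.549·0.03880/3.45×10^-4 = 61.7 → laminar (Re < 2300)
f = 64/Re = 1.037
h_f = f(L/D)V²/(2g) = 1.037·(44.6/0.03880)·0.549²/(2·9.81) = 18.30 m

h_f ≈ 18.3 m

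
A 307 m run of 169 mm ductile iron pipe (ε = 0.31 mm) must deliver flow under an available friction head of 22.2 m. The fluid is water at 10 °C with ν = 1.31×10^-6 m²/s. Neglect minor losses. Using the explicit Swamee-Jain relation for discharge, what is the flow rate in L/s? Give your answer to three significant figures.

Swamee-Jain (Type II): Q = -0.965·√(gD⁵h_f/L)·ln[ε/(3.7D) + √(3.17ν²L/(gD³h_f))]
√(gD⁵h_f/L) = √(9.81·0.169⁵·22.2/307) = 0.009889
ε/(3.7D) = 4.96×10^-4; √(3.17ν²L/(gD³h_f)) = 3.99×10^-5
Q = -0.965·0.009889·ln(5.356×10^-4) = 0.07188 m³/s
Check: V = 3.20 m/s, Re = 4.13×10^5, f = 0.02349, h_f = 22.3 m ≈ 22.2 m ✓

Q ≈ 71.9 L/s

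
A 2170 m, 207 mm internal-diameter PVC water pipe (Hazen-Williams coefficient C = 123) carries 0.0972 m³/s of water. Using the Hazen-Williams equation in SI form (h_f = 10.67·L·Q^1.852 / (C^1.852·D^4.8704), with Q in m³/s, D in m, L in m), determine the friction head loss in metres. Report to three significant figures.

h_f ≈ 89.3 m

h_f = 10.67·2170·0.0972^1.852 / (123^1.852·0.207^4.8704) = 89.28 m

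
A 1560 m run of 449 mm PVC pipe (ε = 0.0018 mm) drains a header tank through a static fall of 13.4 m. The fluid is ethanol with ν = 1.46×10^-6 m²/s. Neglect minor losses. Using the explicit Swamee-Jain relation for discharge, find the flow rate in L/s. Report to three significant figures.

Q ≈ 393 L/s

Swamee-Jain (Type II): Q = -0.965·√(gD⁵h_f/L)·ln[ε/(3.7D) + √(3.17ν²L/(gD³h_f))]
√(gD⁵h_f/L) = √(9.81·0.449⁵·13.4/1560) = 0.03921
ε/(3.7D) = 1.08×10^-6; √(3.17ν²L/(gD³h_f)) = 2.98×10^-5
Q = -0.965·0.03921·ln(3.085×10^-5) = 0.3930 m³/s
Check: V = 2.48 m/s, Re = 7.63×10^5, f = 0.01224, h_f = 13.4 m ≈ 13.4 m ✓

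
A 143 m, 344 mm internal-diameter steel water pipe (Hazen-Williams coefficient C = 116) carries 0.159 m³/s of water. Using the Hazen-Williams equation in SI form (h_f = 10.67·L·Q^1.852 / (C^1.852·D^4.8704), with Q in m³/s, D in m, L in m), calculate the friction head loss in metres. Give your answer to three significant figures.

h_f = 10.67·143·0.159^1.852 / (116^1.852·0.344^4.8704) = 1.375 m

h_f ≈ 1.37 m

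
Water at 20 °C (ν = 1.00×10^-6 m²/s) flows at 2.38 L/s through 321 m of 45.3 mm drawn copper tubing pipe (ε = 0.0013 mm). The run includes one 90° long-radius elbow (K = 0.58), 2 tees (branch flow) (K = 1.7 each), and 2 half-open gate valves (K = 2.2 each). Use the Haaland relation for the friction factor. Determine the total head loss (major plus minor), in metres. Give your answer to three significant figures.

V = 4Q/(πD²) = 1.477 m/s; V²/2g = 0.1111 m
Re = 6.69×10^4, ε/D = 2.87×10^-5 → f = 0.01951 (Haaland)
Major: h_f = f(L/D)·V²/2g = 0.01951·7086·0.1111 = 15.36 m
Minor: ΣK = 8.38; h_m = ΣK·V²/2g = 0.9314 m
Total H_L = 15.36 + 0.9314 = 16.29 m

H_L ≈ 16.3 m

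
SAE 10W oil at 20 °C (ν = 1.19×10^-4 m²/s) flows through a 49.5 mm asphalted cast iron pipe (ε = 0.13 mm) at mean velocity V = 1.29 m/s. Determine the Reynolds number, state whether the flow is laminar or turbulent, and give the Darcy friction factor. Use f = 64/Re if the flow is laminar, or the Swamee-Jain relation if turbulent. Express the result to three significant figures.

Re = VD/ν = 1.290·0.0495/1.19×10^-4 = 537
Re < 2300 → laminar → f = 64/Re = 0.1193

Re ≈ 537; laminar; f = 64/Re ≈ 0.119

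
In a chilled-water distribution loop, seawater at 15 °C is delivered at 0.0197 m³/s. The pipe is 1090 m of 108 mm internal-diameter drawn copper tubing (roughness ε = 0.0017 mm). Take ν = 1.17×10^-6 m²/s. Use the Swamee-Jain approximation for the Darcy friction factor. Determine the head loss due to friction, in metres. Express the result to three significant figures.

V = 4Q/(πD²) = 4·0.0197/(π·0.108²) = 2.150 m/s
Re = VD/ν = 2.150·0.108/1.17×10^-6 = 1.99×10^5 → turbulent
ε/D = 0.0017/108 = 1.57×10^-5
Swamee-Jain: f = 0.01570
h_f = f(L/D)V²/(2g) = 0.01570·(1090/0.108)·2.150²/(2·9.81) = 37.34 m

h_f ≈ 37.3 m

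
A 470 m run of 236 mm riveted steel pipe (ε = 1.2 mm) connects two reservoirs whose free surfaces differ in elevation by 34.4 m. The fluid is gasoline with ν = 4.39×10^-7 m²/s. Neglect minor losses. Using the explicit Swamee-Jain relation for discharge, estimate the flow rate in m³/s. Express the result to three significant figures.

Swamee-Jain (Type II): Q = -0.965·√(gD⁵h_f/L)·ln[ε/(3.7D) + √(3.17ν²L/(gD³h_f))]
√(gD⁵h_f/L) = √(9.81·0.236⁵·34.4/470) = 0.02293
ε/(3.7D) = 0.00137; √(3.17ν²L/(gD³h_f)) = 8.05×10^-6
Q = -0.965·0.02293·ln(0.001382) = 0.1457 m³/s
Check: V = 3.33 m/s, Re = 1.79×10^6, f = 0.03061, h_f = 34.5 m ≈ 34.4 m ✓

Q ≈ 0.146 m³/s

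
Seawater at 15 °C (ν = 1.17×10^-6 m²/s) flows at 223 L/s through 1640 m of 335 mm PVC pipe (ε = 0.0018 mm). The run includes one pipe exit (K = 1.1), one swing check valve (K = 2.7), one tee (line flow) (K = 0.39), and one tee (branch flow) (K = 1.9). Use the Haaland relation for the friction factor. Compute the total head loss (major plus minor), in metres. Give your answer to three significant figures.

V = 4Q/(πD²) = 2.530 m/s; V²/2g = 0.3263 m
Re = 7.24×10^5, ε/D = 5.37×10^-6 → f = 0.01231 (Haaland)
Major: h_f = f(L/D)·V²/2g = 0.01231·4896·0.3263 = 19.67 m
Minor: ΣK = 6.09; h_m = ΣK·V²/2g = 1.987 m
Total H_L = 19.67 + 1.987 = 21.66 m

H_L ≈ 21.7 m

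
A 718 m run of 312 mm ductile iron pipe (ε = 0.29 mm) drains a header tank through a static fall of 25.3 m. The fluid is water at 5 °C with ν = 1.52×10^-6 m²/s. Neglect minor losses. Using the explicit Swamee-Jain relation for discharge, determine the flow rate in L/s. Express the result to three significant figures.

Swamee-Jain (Type II): Q = -0.965·√(gD⁵h_f/L)·ln[ε/(3.7D) + √(3.17ν²L/(gD³h_f))]
√(gD⁵h_f/L) = √(9.81·0.312⁵·25.3/718) = 0.03197
ε/(3.7D) = 2.51×10^-4; √(3.17ν²L/(gD³h_f)) = 2.64×10^-5
Q = -0.965·0.03197·ln(2.776×10^-4) = 0.2526 m³/s
Check: V = 3.30 m/s, Re = 6.78×10^5, f = 0.01987, h_f = 25.4 m ≈ 25.3 m ✓

Q ≈ 253 L/s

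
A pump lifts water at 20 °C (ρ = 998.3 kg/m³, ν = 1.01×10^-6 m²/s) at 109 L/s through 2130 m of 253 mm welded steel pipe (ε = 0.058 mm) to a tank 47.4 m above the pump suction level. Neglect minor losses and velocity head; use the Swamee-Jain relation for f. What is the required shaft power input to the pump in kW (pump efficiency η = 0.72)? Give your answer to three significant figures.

P_shaft ≈ 117 kW

V = 4Q/(πD²) = 2.168 m/s; Re = 5.43×10^5; ε/D = 2.29×10^-4; f = 0.01568
h_f = f(L/D)V²/2g = 31.62 m
Total head H = z + h_f = 47.4 + 31.62 = 79.02 m
P_hyd = ρgQH = 998.3·9.81·0.109·79.02 = 84.36 kW
P_shaft = P_hyd/η = 84.36/0.72 = 117.2 kW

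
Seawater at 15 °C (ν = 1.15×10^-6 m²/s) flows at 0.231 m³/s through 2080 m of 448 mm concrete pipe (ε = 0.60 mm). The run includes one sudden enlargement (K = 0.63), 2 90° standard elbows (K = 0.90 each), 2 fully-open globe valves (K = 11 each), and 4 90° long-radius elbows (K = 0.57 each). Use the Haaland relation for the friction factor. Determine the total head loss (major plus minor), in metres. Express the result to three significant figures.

H_L ≈ 13.9 m

V = 4Q/(πD²) = 1.465 m/s; V²/2g = 0.1095 m
Re = 5.71×10^5, ε/D = 0.00134 → f = 0.02153 (Haaland)
Major: h_f = f(L/D)·V²/2g = 0.02153·4643·0.1095 = 10.94 m
Minor: ΣK = 26.7; h_m = ΣK·V²/2g = 2.924 m
Total H_L = 10.94 + 2.924 = 13.86 m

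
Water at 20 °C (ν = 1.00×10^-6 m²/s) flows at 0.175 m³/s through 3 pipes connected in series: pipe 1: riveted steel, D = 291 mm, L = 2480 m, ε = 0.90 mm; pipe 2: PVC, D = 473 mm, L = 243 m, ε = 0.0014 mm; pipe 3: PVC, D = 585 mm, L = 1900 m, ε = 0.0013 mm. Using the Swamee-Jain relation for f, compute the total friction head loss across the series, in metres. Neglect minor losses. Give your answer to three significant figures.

H ≈ 81.4 m

Pipe 1: V = 2.631 m/s, Re = 7.66×10^5, ε/D = 0.00309, f = 0.02665, h_1 = f(L/D)V²/2g = 80.14 m
Pipe 2: V = 0.9959 m/s, Re = 4.71×10^5, ε/D = 2.96×10^-6, f = 0.01328, h_2 = f(L/D)V²/2g = 0.3448 m
Pipe 3: V = 0.6511 m/s, Re = 3.81×10^5, ε/D = 2.22×10^-6, f = 0.01378, h_3 = f(L/D)V²/2g = 0.9671 m
Series → Q common, losses add: H = Σh = 81.45 m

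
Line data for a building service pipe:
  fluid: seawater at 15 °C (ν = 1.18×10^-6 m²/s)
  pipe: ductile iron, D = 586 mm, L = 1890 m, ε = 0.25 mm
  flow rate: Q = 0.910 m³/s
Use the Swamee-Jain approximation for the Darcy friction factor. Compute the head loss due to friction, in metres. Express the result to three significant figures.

V = 4Q/(πD²) = 4·0.910/(π·0.586²) = 3.374 m/s
Re = VD/ν = 3.374·0.586/1.18×10^-6 = 1.68×10^6 → turbulent
ε/D = 0.25/586 = 4.27×10^-4
Swamee-Jain: f = 0.01655
h_f = f(L/D)V²/(2g) = 0.01655·(1890/0.586)·3.374²/(2·9.81) = 30.96 m

h_f ≈ 31.0 m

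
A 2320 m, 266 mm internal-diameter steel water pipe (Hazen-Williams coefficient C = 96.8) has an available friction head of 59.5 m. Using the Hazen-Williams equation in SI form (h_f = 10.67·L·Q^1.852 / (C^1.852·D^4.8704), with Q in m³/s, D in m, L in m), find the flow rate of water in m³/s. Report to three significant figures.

Q ≈ 0.115 m³/s

Rearranging: Q = [h_f·C^1.852·D^4.8704 / (10.67·L)]^(1/1.852)
Q = [59.5·96.8^1.852·0.266^4.8704 / (10.67·2320)]^0.540 = 0.1146 m³/s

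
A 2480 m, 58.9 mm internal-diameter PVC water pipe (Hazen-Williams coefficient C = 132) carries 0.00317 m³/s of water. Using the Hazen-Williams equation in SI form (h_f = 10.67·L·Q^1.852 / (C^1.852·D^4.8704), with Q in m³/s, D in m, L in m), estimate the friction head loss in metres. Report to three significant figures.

h_f = 10.67·2480·0.00317^1.852 / (132^1.852·0.0589^4.8704) = 72.00 m

h_f ≈ 72.0 m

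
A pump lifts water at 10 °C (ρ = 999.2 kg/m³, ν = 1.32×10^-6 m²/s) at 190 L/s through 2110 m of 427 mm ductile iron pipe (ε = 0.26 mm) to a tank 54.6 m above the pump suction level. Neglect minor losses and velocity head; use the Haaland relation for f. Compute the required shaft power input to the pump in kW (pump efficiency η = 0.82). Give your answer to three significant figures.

V = 4Q/(πD²) = 1.327 m/s; Re = 4.29×10^5; ε/D = 6.09×10^-4; f = 0.01835
h_f = f(L/D)V²/2g = 8.135 m
Total head H = z + h_f = 54.6 + 8.135 = 62.74 m
P_hyd = ρgQH = 999.2·9.81·0.190·62.74 = 116.8 kW
P_shaft = P_hyd/η = 116.8/0.82 = 142.5 kW

P_shaft ≈ 142 kW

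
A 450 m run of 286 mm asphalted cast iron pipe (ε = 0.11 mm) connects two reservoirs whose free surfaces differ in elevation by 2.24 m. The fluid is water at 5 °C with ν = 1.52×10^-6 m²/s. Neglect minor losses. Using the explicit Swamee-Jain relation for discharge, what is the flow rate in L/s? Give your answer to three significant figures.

Swamee-Jain (Type II): Q = -0.965·√(gD⁵h_f/L)·ln[ε/(3.7D) + √(3.17ν²L/(gD³h_f))]
√(gD⁵h_f/L) = √(9.81·0.286⁵·2.24/450) = 0.009666
ε/(3.7D) = 1.04×10^-4; √(3.17ν²L/(gD³h_f)) = 8.01×10^-5
Q = -0.965·0.009666·ln(1.840×10^-4) = 0.08023 m³/s
Check: V = 1.25 m/s, Re = 2.35×10^5, f = 0.01801, h_f = 2.25 m ≈ 2.24 m ✓

Q ≈ 80.2 L/s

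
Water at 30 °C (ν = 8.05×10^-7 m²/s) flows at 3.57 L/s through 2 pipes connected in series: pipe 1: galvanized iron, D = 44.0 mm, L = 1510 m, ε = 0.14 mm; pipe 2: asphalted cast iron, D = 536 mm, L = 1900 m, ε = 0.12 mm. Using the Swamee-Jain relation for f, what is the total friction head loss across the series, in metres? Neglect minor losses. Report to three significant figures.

Pipe 1: V = 2.348 m/s, Re = 1.28×10^5, ε/D = 0.00318, f = 0.02782, h_1 = f(L/D)V²/2g = 268.2 m
Pipe 2: V = 0.01582 m/s, Re = 1.05×10^4, ε/D = 2.24×10^-4, f = 0.03094, h_2 = f(L/D)V²/2g = 0.001399 m
Series → Q common, losses add: H = Σh = 268.2 m

H ≈ 268 m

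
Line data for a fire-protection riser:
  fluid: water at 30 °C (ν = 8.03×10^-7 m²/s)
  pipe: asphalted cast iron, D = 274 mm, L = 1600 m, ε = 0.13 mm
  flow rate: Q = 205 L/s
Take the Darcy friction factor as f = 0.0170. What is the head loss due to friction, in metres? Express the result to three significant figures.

h_f ≈ 61.2 m

V = 4Q/(πD²) = 4·0.205/(π·0.274²) = 3.477 m/s
h_f = f(L/D)V²/(2g) = 0.01700·(1600/0.274)·3.477²/(2·9.81) = 61.16 m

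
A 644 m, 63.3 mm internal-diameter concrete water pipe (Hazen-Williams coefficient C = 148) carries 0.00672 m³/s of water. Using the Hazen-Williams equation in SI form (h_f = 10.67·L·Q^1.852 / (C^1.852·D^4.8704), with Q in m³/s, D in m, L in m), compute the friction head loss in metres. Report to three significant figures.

h_f ≈ 42.8 m

h_f = 10.67·644·0.00672^1.852 / (148^1.852·0.0633^4.8704) = 42.82 m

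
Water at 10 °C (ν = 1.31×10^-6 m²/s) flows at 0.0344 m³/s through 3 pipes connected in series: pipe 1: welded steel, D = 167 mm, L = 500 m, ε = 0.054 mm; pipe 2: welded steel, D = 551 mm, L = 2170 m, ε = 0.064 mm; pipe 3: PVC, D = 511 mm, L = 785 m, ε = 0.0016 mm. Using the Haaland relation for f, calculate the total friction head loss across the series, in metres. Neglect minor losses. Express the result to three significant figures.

Pipe 1: V = 1.570 m/s, Re = 2.00×10^5, ε/D = 3.23×10^-4, f = 0.01765, h_1 = f(L/D)V²/2g = 6.641 m
Pipe 2: V = 0.1443 m/s, Re = 6.07×10^4, ε/D = 1.16×10^-4, f = 0.02021, h_2 = f(L/D)V²/2g = 0.08445 m
Pipe 3: V = 0.1677 m/s, Re = 6.54×10^4, ε/D = 3.13×10^-6, f = 0.01952, h_3 = f(L/D)V²/2g = 0.04301 m
Series → Q common, losses add: H = Σh = 6.769 m

H ≈ 6.77 m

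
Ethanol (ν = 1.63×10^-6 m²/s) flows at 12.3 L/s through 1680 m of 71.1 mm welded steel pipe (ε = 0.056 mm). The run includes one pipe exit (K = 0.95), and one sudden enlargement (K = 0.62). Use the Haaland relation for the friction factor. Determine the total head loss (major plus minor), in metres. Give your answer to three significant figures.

V = 4Q/(πD²) = 3.098 m/s; V²/2g = 0.4892 m
Re = 1.35×10^5, ε/D = 7.88×10^-4 → f = 0.02061 (Haaland)
Major: h_f = f(L/D)·V²/2g = 0.02061·23629·0.4892 = 238.3 m
Minor: ΣK = 1.57; h_m = ΣK·V²/2g = 0.7680 m
Total H_L = 238.3 + 0.7680 = 239.0 m

H_L ≈ 239 m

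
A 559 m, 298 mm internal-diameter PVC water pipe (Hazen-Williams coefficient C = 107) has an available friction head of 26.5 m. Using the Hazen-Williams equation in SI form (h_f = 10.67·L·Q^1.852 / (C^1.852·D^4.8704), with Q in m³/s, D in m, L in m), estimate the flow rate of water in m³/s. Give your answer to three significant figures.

Rearranging: Q = [h_f·C^1.852·D^4.8704 / (10.67·L)]^(1/1.852)
Q = [26.5·107^1.852·0.298^4.8704 / (10.67·559)]^0.540 = 0.2380 m³/s

Q ≈ 0.238 m³/s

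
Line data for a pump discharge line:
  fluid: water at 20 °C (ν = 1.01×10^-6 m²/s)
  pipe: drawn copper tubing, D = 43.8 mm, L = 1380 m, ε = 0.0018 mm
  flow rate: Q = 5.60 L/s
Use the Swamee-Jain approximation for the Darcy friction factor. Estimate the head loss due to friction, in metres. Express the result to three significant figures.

h_f ≈ 367 m

V = 4Q/(πD²) = 4·0.00560/(π·0.0438²) = 3.717 m/s
Re = VD/ν = 3.717·0.0438/1.01×10^-6 = 1.61×10^5 → turbulent
ε/D = 0.0018/43.8 = 4.11×10^-5
Swamee-Jain: f = 0.01653
h_f = f(L/D)V²/(2g) = 0.01653·(1380/0.0438)·3.717²/(2·9.81) = 366.7 m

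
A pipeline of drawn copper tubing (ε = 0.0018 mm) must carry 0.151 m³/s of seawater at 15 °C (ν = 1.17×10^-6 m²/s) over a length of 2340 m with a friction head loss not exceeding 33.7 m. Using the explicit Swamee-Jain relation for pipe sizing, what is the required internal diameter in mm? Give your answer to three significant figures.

D ≈ 282 mm

Swamee-Jain (Type III): D = 0.66·[ε^1.25·(LQ²/(gh_f))^4.75 + ν·Q^9.4·(L/(gh_f))^5.2]^0.04
LQ²/(gh_f) = 0.1614; L/(gh_f) = 7.078
Term 1 = ε^1.25·(…)^4.75 = 1.14×10^-11; Term 2 = ν·Q^9.4·(…)^5.2 = 5.89×10^-10
D = 0.66·(1.14×10^-11 + 5.89×10^-10)^0.04 = 0.2823 m = 282 mm
Check: V = 2.41 m/s, Re = 5.82×10^5, f = 0.01286, h_f = 31.6 m ≈ 33.7 m ✓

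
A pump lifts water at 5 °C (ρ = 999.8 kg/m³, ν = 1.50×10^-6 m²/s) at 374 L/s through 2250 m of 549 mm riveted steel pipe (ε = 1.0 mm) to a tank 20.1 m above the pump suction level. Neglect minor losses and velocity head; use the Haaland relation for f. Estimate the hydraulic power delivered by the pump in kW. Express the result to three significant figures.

V = 4Q/(πD²) = 1.580 m/s; Re = 5.78×10^5; ε/D = 0.00182; f = 0.02319
h_f = f(L/D)V²/2g = 12.09 m
Total head H = z + h_f = 20.1 + 12.09 = 32.19 m
P_hyd = ρgQH = 999.8·9.81·0.374·32.19 = 118.1 kW

P_hyd ≈ 118 kW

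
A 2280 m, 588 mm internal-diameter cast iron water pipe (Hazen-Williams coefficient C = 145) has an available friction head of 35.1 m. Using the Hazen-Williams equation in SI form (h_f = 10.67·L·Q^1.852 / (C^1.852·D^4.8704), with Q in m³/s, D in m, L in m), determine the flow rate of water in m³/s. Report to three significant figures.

Q ≈ 1.05 m³/s

Rearranging: Q = [h_f·C^1.852·D^4.8704 / (10.67·L)]^(1/1.852)
Q = [35.1·145^1.852·0.588^4.8704 / (10.67·2280)]^0.540 = 1.049 m³/s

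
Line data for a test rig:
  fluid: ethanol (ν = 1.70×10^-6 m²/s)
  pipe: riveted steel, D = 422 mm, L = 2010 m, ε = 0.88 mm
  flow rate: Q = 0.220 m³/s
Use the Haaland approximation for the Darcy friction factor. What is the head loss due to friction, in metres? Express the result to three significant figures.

V = 4Q/(πD²) = 4·0.220/(π·0.422²) = 1.573 m/s
Re = VD/ν = 1.573·0.422/1.70×10^-6 = 3.90×10^5 → turbulent
ε/D = 0.88/422 = 0.00209
Haaland: f = 0.02413
h_f = f(L/D)V²/(2g) = 0.02413·(2010/0.422)·1.573²/(2·9.81) = 14.49 m

h_f ≈ 14.5 m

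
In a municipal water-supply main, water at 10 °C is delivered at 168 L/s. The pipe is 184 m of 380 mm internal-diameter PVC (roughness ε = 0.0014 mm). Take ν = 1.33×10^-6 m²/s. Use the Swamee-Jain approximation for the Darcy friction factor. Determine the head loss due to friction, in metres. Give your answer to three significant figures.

h_f ≈ 0.733 m

V = 4Q/(πD²) = 4·0.168/(π·0.380²) = 1.481 m/s
Re = VD/ν = 1.481·0.380/1.33×10^-6 = 4.23×10^5 → turbulent
ε/D = 0.0014/380 = 3.68×10^-6
Swamee-Jain: f = 0.01354
h_f = f(L/D)V²/(2g) = 0.01354·(184/0.380)·1.481²/(2·9.81) = 0.7335 m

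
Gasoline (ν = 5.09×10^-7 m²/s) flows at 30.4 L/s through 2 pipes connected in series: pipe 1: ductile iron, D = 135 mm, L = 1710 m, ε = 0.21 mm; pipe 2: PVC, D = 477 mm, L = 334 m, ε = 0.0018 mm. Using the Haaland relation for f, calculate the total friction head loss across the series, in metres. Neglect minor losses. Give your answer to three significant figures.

Pipe 1: V = 2.124 m/s, Re = 5.63×10^5, ε/D = 0.00156, f = 0.02232, h_1 = f(L/D)V²/2g = 64.99 m
Pipe 2: V = 0.1701 m/s, Re = 1.59×10^5, ε/D = 3.77×10^-6, f = 0.01623, h_2 = f(L/D)V²/2g = 0.01676 m
Series → Q common, losses add: H = Σh = 65.00 m

H ≈ 65.0 m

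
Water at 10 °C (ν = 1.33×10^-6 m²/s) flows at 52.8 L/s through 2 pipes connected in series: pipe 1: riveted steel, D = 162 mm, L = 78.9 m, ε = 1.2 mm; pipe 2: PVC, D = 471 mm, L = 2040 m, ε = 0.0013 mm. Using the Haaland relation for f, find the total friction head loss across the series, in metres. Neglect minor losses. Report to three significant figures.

Pipe 1: V = 2.562 m/s, Re = 3.12×10^5, ε/D = 0.00741, f = 0.03462, h_1 = f(L/D)V²/2g = 5.639 m
Pipe 2: V = 0.3030 m/s, Re = 1.07×10^5, ε/D = 2.76×10^-6, f = 0.01757, h_2 = f(L/D)V²/2g = 0.3563 m
Series → Q common, losses add: H = Σh = 5.995 m

H ≈ 5.99 m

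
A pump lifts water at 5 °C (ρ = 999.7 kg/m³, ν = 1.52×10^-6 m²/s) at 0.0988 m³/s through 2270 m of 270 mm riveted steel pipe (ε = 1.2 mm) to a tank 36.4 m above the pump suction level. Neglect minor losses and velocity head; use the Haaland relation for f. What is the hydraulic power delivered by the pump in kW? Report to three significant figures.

P_hyd ≈ 72.0 kW

V = 4Q/(πD²) = 1.726 m/s; Re = 3.07×10^5; ε/D = 0.00444; f = 0.02968
h_f = f(L/D)V²/2g = 37.87 m
Total head H = z + h_f = 36.4 + 37.87 = 74.27 m
P_hyd = ρgQH = 999.7·9.81·0.0988·74.27 = 71.96 kW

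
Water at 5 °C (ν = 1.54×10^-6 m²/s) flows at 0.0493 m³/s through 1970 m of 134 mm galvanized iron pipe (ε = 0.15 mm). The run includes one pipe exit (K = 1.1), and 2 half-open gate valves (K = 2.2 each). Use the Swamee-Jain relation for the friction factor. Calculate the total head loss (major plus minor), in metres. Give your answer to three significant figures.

H_L ≈ 198 m

V = 4Q/(πD²) = 3.496 m/s; V²/2g = 0.6229 m
Re = 3.04×10^5, ε/D = 0.00112 → f = 0.02122 (Swamee-Jain)
Major: h_f = f(L/D)·V²/2g = 0.02122·14701·0.6229 = 194.3 m
Minor: ΣK = 5.50; h_m = ΣK·V²/2g = 3.426 m
Total H_L = 194.3 + 3.426 = 197.7 m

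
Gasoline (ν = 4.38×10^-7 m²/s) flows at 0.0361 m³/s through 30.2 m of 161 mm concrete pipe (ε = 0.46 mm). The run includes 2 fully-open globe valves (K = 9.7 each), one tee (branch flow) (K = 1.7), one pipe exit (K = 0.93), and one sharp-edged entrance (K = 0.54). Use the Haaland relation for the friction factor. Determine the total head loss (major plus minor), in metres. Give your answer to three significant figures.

H_L ≈ 4.40 m

V = 4Q/(πD²) = 1.773 m/s; V²/2g = 0.1603 m
Re = 6.52×10^5, ε/D = 0.00286 → f = 0.02606 (Haaland)
Major: h_f = f(L/D)·V²/2g = 0.02606·187.6·0.1603 = 0.7833 m
Minor: ΣK = 22.6; h_m = ΣK·V²/2g = 3.617 m
Total H_L = 0.7833 + 3.617 = 4.400 m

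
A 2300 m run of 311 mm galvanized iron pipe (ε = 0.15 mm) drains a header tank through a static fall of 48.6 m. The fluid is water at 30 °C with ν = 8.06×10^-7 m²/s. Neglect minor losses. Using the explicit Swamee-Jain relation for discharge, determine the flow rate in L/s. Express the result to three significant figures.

Swamee-Jain (Type II): Q = -0.965·√(gD⁵h_f/L)·ln[ε/(3.7D) + √(3.17ν²L/(gD³h_f))]
√(gD⁵h_f/L) = √(9.81·0.311⁵·48.6/2300) = 0.02456
ε/(3.7D) = 1.30×10^-4; √(3.17ν²L/(gD³h_f)) = 1.82×10^-5
Q = -0.965·0.02456·ln(1.485×10^-4) = 0.2089 m³/s
Check: V = 2.75 m/s, Re = 1.06×10^6, f = 0.01715, h_f = 48.9 m ≈ 48.6 m ✓

Q ≈ 209 L/s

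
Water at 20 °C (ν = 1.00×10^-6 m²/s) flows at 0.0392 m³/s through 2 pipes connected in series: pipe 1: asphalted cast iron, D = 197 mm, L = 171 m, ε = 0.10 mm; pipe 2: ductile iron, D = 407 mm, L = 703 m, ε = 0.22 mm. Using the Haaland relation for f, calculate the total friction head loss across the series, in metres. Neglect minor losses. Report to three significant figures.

H ≈ 1.50 m

Pipe 1: V = 1.286 m/s, Re = 2.53×10^5, ε/D = 5.08×10^-4, f = 0.01833, h_1 = f(L/D)V²/2g = 1.341 m
Pipe 2: V = 0.3013 m/s, Re = 1.23×10^5, ε/D = 5.41×10^-4, f = 0.01976, h_2 = f(L/D)V²/2g = 0.1579 m
Series → Q common, losses add: H = Σh = 1.499 m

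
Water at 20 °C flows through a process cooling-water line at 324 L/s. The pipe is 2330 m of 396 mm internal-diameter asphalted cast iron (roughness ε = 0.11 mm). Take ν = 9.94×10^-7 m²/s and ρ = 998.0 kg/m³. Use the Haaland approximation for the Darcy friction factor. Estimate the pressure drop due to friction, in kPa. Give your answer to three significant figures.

V = 4Q/(πD²) = 4·0.324/(π·0.396²) = 2.631 m/s
Re = VD/ν = 2.631·0.396/9.94×10^-7 = 1.05×10^6 → turbulent
ε/D = 0.11/396 = 2.78×10^-4
Haaland: f = 0.01537
h_f = f(L/D)V²/(2g) = 0.01537·(2330/0.396)·2.631²/(2·9.81) = 31.89 m
Δp = ρg·h_f = 998.0·9.81·31.89 = 312.2 kPa

Δp ≈ 312 kPa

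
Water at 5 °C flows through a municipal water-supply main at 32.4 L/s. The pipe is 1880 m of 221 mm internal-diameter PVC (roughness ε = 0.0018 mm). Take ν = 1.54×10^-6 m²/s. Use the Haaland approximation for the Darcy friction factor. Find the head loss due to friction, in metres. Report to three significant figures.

V = 4Q/(πD²) = 4·0.0324/(π·0.221²) = 0.8446 m/s
Re = VD/ν = 0.8446·0.221/1.54×10^-6 = 1.21×10^5 → turbulent
ε/D = 0.0018/221 = 8.14×10^-6
Haaland: f = 0.01716
h_f = f(L/D)V²/(2g) = 0.01716·(1880/0.221)·0.8446²/(2·9.81) = 5.309 m

h_f ≈ 5.31 m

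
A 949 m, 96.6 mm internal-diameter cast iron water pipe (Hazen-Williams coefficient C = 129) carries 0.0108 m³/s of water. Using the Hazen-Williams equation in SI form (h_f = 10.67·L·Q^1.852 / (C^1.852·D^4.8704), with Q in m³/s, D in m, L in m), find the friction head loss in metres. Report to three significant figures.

h_f = 10.67·949·0.0108^1.852 / (129^1.852·0.0966^4.8704) = 25.01 m

h_f ≈ 25.0 m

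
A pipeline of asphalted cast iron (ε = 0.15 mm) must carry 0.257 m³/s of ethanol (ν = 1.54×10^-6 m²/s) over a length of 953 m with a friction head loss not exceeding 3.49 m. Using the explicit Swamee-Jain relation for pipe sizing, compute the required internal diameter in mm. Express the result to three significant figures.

Swamee-Jain (Type III): D = 0.66·[ε^1.25·(LQ²/(gh_f))^4.75 + ν·Q^9.4·(L/(gh_f))^5.2]^0.04
LQ²/(gh_f) = 1.839; L/(gh_f) = 27.84
Term 1 = ε^1.25·(…)^4.75 = 2.99×10^-4; Term 2 = ν·Q^9.4·(…)^5.2 = 1.42×10^-4
D = 0.66·(2.99×10^-4 + 1.42×10^-4)^0.04 = 0.4846 m = 485 mm
Check: V = 1.39 m/s, Re = 4.39×10^5, f = 0.01660, h_f = 3.23 m ≈ 3.49 m ✓

D ≈ 485 mm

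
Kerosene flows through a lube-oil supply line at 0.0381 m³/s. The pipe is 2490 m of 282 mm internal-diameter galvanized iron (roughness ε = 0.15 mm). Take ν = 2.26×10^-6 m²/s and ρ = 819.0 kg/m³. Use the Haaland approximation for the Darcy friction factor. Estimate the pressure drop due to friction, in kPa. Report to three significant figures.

Δp ≈ 28.2 kPa

V = 4Q/(πD²) = 4·0.0381/(π·0.282²) = 0.6100 m/s
Re = VD/ν = 0.6100·0.282/2.26×10^-6 = 7.61×10^4 → turbulent
ε/D = 0.15/282 = 5.32×10^-4
Haaland: f = 0.02095
h_f = f(L/D)V²/(2g) = 0.02095·(2490/0.282)·0.6100²/(2·9.81) = 3.508 m
Δp = ρg·h_f = 819.0·9.81·3.508 = 28.18 kPa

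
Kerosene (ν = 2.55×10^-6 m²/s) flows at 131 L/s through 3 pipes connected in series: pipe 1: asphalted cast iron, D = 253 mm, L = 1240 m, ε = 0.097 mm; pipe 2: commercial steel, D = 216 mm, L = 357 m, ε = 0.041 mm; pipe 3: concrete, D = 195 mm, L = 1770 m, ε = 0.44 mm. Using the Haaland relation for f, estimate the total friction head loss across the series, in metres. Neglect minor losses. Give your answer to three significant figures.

H ≈ 267 m

Pipe 1: V = 2.606 m/s, Re = 2.59×10^5, ε/D = 3.83×10^-4, f = 0.01757, h_1 = f(L/D)V²/2g = 29.81 m
Pipe 2: V = 3.575 m/s, Re = 3.03×10^5, ε/D = 1.90×10^-4, f = 0.01596, h_2 = f(L/D)V²/2g = 17.19 m
Pipe 3: V = 4.386 m/s, Re = 3.35×10^5, ε/D = 0.00226, f = 0.02468, h_3 = f(L/D)V²/2g = 219.7 m
Series → Q common, losses add: H = Σh = 266.7 m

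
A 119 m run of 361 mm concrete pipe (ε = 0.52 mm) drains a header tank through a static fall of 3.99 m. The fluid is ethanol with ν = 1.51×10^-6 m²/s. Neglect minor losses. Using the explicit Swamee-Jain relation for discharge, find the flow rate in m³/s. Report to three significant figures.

Q ≈ 0.338 m³/s

Swamee-Jain (Type II): Q = -0.965·√(gD⁵h_f/L)·ln[ε/(3.7D) + √(3.17ν²L/(gD³h_f))]
√(gD⁵h_f/L) = √(9.81·0.361⁵·3.99/119) = 0.04491
ε/(3.7D) = 3.89×10^-4; √(3.17ν²L/(gD³h_f)) = 2.16×10^-5
Q = -0.965·0.04491·ln(4.109×10^-4) = 0.3379 m³/s
Check: V = 3.30 m/s, Re = 7.89×10^5, f = 0.02189, h_f = 4.01 m ≈ 3.99 m ✓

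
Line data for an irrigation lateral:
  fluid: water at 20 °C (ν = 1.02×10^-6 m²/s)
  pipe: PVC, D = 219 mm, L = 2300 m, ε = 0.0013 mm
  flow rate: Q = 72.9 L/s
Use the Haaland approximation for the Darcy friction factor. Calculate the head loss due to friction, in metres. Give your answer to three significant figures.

h_f ≈ 27.2 m

V = 4Q/(πD²) = 4·0.0729/(π·0.219²) = 1.935 m/s
Re = VD/ν = 1.935·0.219/1.02×10^-6 = 4.16×10^5 → turbulent
ε/D = 0.0013/219 = 5.94×10^-6
Haaland: f = 0.01356
h_f = f(L/D)V²/(2g) = 0.01356·(2300/0.219)·1.935²/(2·9.81) = 27.19 m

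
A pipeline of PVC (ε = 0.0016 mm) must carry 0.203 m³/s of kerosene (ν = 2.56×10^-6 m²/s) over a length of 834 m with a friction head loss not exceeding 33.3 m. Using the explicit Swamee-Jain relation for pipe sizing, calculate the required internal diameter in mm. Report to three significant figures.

D ≈ 263 mm

Swamee-Jain (Type III): D = 0.66·[ε^1.25·(LQ²/(gh_f))^4.75 + ν·Q^9.4·(L/(gh_f))^5.2]^0.04
LQ²/(gh_f) = 0.1052; L/(gh_f) = 2.553
Term 1 = ε^1.25·(…)^4.75 = 1.29×10^-12; Term 2 = ν·Q^9.4·(…)^5.2 = 1.04×10^-10
D = 0.66·(1.29×10^-12 + 1.04×10^-10)^0.04 = 0.2633 m = 263 mm
Check: V = 3.73 m/s, Re = 3.84×10^5, f = 0.01382, h_f = 31.0 m ≈ 33.3 m ✓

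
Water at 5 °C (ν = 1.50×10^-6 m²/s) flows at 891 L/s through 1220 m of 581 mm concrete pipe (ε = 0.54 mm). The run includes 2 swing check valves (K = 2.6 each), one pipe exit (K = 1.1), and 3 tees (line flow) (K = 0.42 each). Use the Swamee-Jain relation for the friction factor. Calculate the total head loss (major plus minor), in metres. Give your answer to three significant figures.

H_L ≈ 28.1 m

V = 4Q/(πD²) = 3.361 m/s; V²/2g = 0.5757 m
Re = 1.30×10^6, ε/D = 9.29×10^-4 → f = 0.01962 (Swamee-Jain)
Major: h_f = f(L/D)·V²/2g = 0.01962·2100·0.5757 = 23.71 m
Minor: ΣK = 7.56; h_m = ΣK·V²/2g = 4.352 m
Total H_L = 23.71 + 4.352 = 28.07 m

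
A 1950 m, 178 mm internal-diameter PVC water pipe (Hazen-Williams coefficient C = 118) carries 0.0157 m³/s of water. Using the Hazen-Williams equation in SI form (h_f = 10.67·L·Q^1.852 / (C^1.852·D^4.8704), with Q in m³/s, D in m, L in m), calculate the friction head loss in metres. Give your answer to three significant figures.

h_f ≈ 6.17 m

h_f = 10.67·1950·0.0157^1.852 / (118^1.852·0.178^4.8704) = 6.175 m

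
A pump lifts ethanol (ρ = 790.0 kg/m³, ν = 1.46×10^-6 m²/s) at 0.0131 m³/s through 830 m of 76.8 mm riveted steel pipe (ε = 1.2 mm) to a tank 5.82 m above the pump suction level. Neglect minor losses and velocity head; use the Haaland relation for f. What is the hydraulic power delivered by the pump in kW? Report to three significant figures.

V = 4Q/(πD²) = 2.828 m/s; Re = 1.49×10^5; ε/D = 0.0156; f = 0.04473
h_f = f(L/D)V²/2g = 197.0 m
Total head H = z + h_f = 5.82 + 197.0 = 202.8 m
P_hyd = ρgQH = 790.0·9.81·0.0131·202.8 = 20.59 kW

P_hyd ≈ 20.6 kW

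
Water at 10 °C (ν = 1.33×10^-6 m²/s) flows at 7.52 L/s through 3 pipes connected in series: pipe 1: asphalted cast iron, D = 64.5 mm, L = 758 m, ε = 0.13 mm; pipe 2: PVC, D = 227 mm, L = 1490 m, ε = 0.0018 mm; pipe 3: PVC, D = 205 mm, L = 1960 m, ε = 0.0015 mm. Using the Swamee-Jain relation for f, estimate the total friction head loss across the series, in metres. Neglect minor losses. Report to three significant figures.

Pipe 1: V = 2.301 m/s, Re = 1.12×10^5, ε/D = 0.00202, f = 0.02521, h_1 = f(L/D)V²/2g = 79.97 m
Pipe 2: V = 0.1858 m/s, Re = 3.17×10^4, ε/D = 7.93×10^-6, f = 0.02309, h_2 = f(L/D)V²/2g = 0.2667 m
Pipe 3: V = 0.2278 m/s, Re = 3.51×10^4, ε/D = 7.32×10^-6, f = 0.02254, h_3 = f(L/D)V²/2g = 0.5702 m
Series → Q common, losses add: H = Σh = 80.81 m

H ≈ 80.8 m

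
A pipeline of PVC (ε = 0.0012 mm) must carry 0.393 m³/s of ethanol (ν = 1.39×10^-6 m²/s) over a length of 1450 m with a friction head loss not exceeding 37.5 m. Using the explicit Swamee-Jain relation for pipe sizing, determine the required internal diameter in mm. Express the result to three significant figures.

D ≈ 360 mm

Swamee-Jain (Type III): D = 0.66·[ε^1.25·(LQ²/(gh_f))^4.75 + ν·Q^9.4·(L/(gh_f))^5.2]^0.04
LQ²/(gh_f) = 0.6088; L/(gh_f) = 3.942
Term 1 = ε^1.25·(…)^4.75 = 3.76×10^-9; Term 2 = ν·Q^9.4·(…)^5.2 = 2.68×10^-7
D = 0.66·(3.76×10^-9 + 2.68×10^-7)^0.04 = 0.3605 m = 360 mm
Check: V = 3.85 m/s, Re = 9.99×10^5, f = 0.01169, h_f = 35.5 m ≈ 37.5 m ✓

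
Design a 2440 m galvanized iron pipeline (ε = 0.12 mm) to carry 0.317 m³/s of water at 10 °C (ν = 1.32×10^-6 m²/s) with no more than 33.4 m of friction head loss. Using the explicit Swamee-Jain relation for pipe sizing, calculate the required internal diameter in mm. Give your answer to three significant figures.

Swamee-Jain (Type III): D = 0.66·[ε^1.25·(LQ²/(gh_f))^4.75 + ν·Q^9.4·(L/(gh_f))^5.2]^0.04
LQ²/(gh_f) = 0.7483; L/(gh_f) = 7.447
Term 1 = ε^1.25·(…)^4.75 = 3.17×10^-6; Term 2 = ν·Q^9.4·(…)^5.2 = 9.22×10^-7
D = 0.66·(3.17×10^-6 + 9.22×10^-7)^0.04 = 0.4018 m = 402 mm
Check: V = 2.50 m/s, Re = 7.61×10^5, f = 0.01595, h_f = 30.9 m ≈ 33.4 m ✓

D ≈ 402 mm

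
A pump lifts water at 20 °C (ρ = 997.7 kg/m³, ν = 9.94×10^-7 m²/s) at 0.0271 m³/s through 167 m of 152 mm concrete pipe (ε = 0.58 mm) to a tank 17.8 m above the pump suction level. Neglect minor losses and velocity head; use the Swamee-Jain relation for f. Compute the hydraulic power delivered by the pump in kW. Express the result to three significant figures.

V = 4Q/(πD²) = 1.493 m/s; Re = 2.28×10^5; ε/D = 0.00382; f = 0.02869
h_f = f(L/D)V²/2g = 3.584 m
Total head H = z + h_f = 17.8 + 3.584 = 21.38 m
P_hyd = ρgQH = 997.7·9.81·0.0271·21.38 = 5.672 kW

P_hyd ≈ 5.67 kW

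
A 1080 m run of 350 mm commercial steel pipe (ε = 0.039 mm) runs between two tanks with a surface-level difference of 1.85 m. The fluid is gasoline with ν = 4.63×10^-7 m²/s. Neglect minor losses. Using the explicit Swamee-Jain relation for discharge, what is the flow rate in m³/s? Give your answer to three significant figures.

Q ≈ 0.0880 m³/s

Swamee-Jain (Type II): Q = -0.965·√(gD⁵h_f/L)·ln[ε/(3.7D) + √(3.17ν²L/(gD³h_f))]
√(gD⁵h_f/L) = √(9.81·0.350⁵·1.85/1080) = 0.009395
ε/(3.7D) = 3.01×10^-5; √(3.17ν²L/(gD³h_f)) = 3.07×10^-5
Q = -0.965·0.009395·ln(6.083×10^-5) = 0.08801 m³/s
Check: V = 0.915 m/s, Re = 6.91×10^5, f = 0.01412, h_f = 1.86 m ≈ 1.85 m ✓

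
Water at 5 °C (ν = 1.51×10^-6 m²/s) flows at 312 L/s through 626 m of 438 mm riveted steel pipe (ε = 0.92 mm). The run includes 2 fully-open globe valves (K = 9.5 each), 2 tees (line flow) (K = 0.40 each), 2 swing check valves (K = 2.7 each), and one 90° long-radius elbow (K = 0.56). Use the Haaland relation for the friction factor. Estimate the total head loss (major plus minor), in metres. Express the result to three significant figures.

H_L ≈ 13.1 m

V = 4Q/(πD²) = 2.071 m/s; V²/2g = 0.2185 m
Re = 6.01×10^5, ε/D = 0.00210 → f = 0.02404 (Haaland)
Major: h_f = f(L/D)·V²/2g = 0.02404·1429·0.2185 = 7.508 m
Minor: ΣK = 25.8; h_m = ΣK·V²/2g = 5.630 m
Total H_L = 7.508 + 5.630 = 13.14 m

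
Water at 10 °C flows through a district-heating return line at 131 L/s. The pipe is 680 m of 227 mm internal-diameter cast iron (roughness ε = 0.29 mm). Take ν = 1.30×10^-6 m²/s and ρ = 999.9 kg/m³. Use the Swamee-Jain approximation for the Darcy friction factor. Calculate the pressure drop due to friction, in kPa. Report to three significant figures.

V = 4Q/(πD²) = 4·0.131/(π·0.227²) = 3.237 m/s
Re = VD/ν = 3.237·0.227/1.30×10^-6 = 5.65×10^5 → turbulent
ε/D = 0.29/227 = 0.00128
Swamee-Jain: f = 0.02142
h_f = f(L/D)V²/(2g) = 0.02142·(680/0.227)·3.237²/(2·9.81) = 34.27 m
Δp = ρg·h_f = 999.9·9.81·34.27 = 336.1 kPa

Δp ≈ 336 kPa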